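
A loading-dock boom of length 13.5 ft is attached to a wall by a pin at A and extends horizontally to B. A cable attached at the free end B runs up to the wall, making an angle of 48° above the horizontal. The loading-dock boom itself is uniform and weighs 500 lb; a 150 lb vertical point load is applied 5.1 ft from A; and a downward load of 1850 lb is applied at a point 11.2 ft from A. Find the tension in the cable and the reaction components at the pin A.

T = 2478 lb, A_x = 1658 lb, A_y = 658.5 lb

ΣM about A: T·sin48°·13.5 − 500·6.75 − 150·5.1 − 1850·11.2 = 0 → T = 24860/(13.5·0.743145) = 2477.96 ≈ 2478 lb.
ΣF_x = 0: A_x − T·cos48° = 0 → A_x = 2477.96 × 0.669131 = 1658 lb.
ΣF_y = 0: A_y + T·sin48° − 500 − 150 − 1850 = 0 → A_y = 2500 − 2477.96 × 0.743145 = 658.5 lb.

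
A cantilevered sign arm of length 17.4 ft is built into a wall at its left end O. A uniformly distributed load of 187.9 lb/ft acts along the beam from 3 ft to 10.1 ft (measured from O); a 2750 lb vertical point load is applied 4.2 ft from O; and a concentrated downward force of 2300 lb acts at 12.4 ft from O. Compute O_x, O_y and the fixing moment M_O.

O_x = 0, O_y = 6384 lb, M_O = 48810 lb·ft

Resultant of the distributed load: 187.9 × 7.1 = 1334.09 lb at 6.55 ft from O.
ΣF_x = 0: O_x = 0.
ΣF_y = 0: O_y − 187.9·7.1 − 2750 − 2300 = 0 → O_y = 6384 lb.
ΣM about O: M_O − (187.9·7.1)·6.55 − 2750·4.2 − 2300·12.4 = 0 → M_O = 48810 lb·ft.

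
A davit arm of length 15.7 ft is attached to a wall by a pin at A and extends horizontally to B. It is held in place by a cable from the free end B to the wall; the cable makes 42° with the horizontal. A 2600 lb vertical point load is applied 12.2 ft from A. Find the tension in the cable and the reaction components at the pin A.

T = 3019 lb, A_x = 2244 lb, A_y = 579.6 lb

ΣM about A: T·sin42°·15.7 − 2600·12.2 = 0 → T = 31720/(15.7·0.669131) = 3019.41 ≈ 3019 lb.
ΣF_x = 0: A_x − T·cos42° = 0 → A_x = 3019.41 × 0.743145 = 2244 lb.
ΣF_y = 0: A_y + T·sin42° − 2600 = 0 → A_y = 2600 − 3019.41 × 0.669131 = 579.6 lb.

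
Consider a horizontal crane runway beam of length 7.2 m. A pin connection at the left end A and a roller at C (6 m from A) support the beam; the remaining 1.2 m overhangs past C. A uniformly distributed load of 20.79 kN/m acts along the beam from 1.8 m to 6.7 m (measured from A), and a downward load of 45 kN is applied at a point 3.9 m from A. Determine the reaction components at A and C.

A_x = 0, A_y = 45.46 kN, C_y = 101.4 kN

Resultant of the distributed load: 20.79 × 4.9 = 101.871 kN at 4.25 m from A.
Taking moments about A: C_y·6 − (20.79·4.9)·4.25 − 45·3.9 = 0 → C_y = 608.45175/6 = 101.409 ≈ 101.4 kN.
ΣF_y = 0: A_y + 101.409 − 20.79·4.9 − 45 = 0 → A_y = 45.46 kN.
ΣF_x = 0: no horizontal applied forces, so A_x = 0.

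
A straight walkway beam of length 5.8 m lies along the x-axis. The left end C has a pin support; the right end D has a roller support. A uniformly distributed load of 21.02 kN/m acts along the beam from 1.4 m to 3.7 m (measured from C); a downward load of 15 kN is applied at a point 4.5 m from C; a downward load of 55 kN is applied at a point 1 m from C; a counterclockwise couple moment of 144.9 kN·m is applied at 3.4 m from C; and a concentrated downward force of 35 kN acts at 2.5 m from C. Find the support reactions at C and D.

Resultant of the distributed load: 21.02 × 2.3 = 48.346 kN at 2.55 m from C.
ΣM about C: D_y·5.8 − (21.02·2.3)·2.55 − 15·4.5 − 55·1 + 144.9 − 35·2.5 = 0 → D_y = 188.3823/5.8 = 32.4797 ≈ 32.48 kN.
ΣF_y = 0: C_y + 32.4797 − 21.02·2.3 − 15 − 55 − 35 = 0 → C_y = 120.9 kN.
ΣF_x = 0: no horizontal applied forces, so C_x = 0.

C_x = 0, C_y = 120.9 kN, D_y = 32.48 kN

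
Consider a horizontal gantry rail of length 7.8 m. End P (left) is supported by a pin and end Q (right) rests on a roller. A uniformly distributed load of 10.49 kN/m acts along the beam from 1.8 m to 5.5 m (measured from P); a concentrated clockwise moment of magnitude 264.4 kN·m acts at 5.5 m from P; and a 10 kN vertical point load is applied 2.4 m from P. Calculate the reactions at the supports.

Resultant of the distributed load: 10.49 × 3.7 = 38.813 kN at 3.65 m from P.
Moments about P: Q_y·7.8 − (10.49·3.7)·3.65 − 264.4 − 10·2.4 = 0 → Q_y = 430.06745/7.8 = 55.1369 ≈ 55.14 kN.
ΣF_y = 0: P_y + 55.1369 − 10.49·3.7 − 10 = 0 → P_y = -6.324 kN.
ΣF_x = 0: no horizontal applied forces, so P_x = 0.

P_x = 0, P_y = -6.324 kN, Q_y = 55.14 kN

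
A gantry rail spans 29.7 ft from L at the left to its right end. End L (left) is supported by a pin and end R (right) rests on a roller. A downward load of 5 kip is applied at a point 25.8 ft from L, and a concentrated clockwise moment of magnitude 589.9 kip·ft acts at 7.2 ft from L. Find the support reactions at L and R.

L_x = 0, L_y = -19.21 kip, R_y = 24.21 kip

Taking moments about L: R_y·29.7 − 5·25.8 − 589.9 = 0 → R_y = 718.9/29.7 = 24.2054 ≈ 24.21 kip.
ΣF_y = 0: L_y + 24.2054 − 5 = 0 → L_y = -19.21 kip.
ΣF_x = 0: no horizontal applied forces, so L_x = 0.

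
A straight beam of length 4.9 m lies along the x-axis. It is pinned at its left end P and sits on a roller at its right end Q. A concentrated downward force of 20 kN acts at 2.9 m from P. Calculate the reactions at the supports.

P_x = 0, P_y = 8.163 kN, Q_y = 11.84 kN

ΣM about P: Q_y·4.9 − 20·2.9 = 0 → Q_y = 58/4.9 = 11.8367 ≈ 11.84 kN.
ΣF_y = 0: P_y + 11.8367 − 20 = 0 → P_y = 8.163 kN.
ΣF_x = 0: no horizontal applied forces, so P_x = 0.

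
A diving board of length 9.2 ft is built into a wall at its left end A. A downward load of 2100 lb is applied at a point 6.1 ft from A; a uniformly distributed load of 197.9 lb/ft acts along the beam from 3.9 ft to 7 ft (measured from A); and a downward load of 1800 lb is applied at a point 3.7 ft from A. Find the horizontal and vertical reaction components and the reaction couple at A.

Resultant of the distributed load: 197.9 × 3.1 = 613.49 lb at 5.45 ft from A.
ΣF_x = 0: A_x = 0.
ΣF_y = 0: A_y − 2100 − 197.9·3.1 − 1800 = 0 → A_y = 4513 lb.
ΣM about A: M_A − 2100·6.1 − (197.9·3.1)·5.45 − 1800·3.7 = 0 → M_A = 22810 lb·ft.

A_x = 0, A_y = 4513 lb, M_A = 22810 lb·ft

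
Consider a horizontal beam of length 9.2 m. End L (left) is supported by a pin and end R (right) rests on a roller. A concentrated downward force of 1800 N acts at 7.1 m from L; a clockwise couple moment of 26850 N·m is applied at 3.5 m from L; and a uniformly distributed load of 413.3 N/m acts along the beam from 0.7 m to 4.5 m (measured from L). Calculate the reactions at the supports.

Resultant of the distributed load: 413.3 × 3.8 = 1570.54 N at 2.6 m from L.
Taking moments about L: R_y·9.2 − 1800·7.1 − 26850 − (413.3·3.8)·2.6 = 0 → R_y = 43713.404/9.2 = 4751.46 ≈ 4751 N.
ΣF_y = 0: L_y + 4751.46 − 1800 − 413.3·3.8 = 0 → L_y = -1381 N.
ΣF_x = 0: no horizontal applied forces, so L_x = 0.

L_x = 0, L_y = -1381 N, R_y = 4751 N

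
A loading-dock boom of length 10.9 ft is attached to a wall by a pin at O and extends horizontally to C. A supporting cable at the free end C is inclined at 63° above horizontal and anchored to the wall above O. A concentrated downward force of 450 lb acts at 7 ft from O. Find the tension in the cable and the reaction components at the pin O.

ΣM about O: T·sin63°·10.9 − 450·7 = 0 → T = 3150/(10.9·0.891007) = 324.342 ≈ 324.3 lb.
ΣF_x = 0: O_x − T·cos63° = 0 → O_x = 324.342 × 0.45399 = 147.2 lb.
ΣF_y = 0: O_y + T·sin63° − 450 = 0 → O_y = 450 − 324.342 × 0.891007 = 161.0 lb.

T = 324.3 lb, O_x = 147.2 lb, O_y = 161.0 lb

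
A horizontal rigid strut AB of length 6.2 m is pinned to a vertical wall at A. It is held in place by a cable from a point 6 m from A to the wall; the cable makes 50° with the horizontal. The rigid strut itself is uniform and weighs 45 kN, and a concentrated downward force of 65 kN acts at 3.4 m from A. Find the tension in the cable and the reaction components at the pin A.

T = 78.43 kN, A_x = 50.42 kN, A_y = 49.92 kN

ΣM about A: T·sin50°·6 − 45·3.1 − 65·3.4 = 0 → T = 360.5/(6·0.766044) = 78.4333 ≈ 78.43 kN.
ΣF_x = 0: A_x − T·cos50° = 0 → A_x = 78.4333 × 0.642788 = 50.42 kN.
ΣF_y = 0: A_y + T·sin50° − 45 − 65 = 0 → A_y = 110 − 78.4333 × 0.766044 = 49.92 kN.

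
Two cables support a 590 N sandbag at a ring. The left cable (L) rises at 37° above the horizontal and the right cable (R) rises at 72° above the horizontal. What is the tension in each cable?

ΣF_x = 0: −T_L·cos37° + T_R·cos72° = 0 → T_R = 2.58444·T_L.
ΣF_y = 0: T_L·sin37° + T_R·sin72° = 590.
Substitute: T_L·(0.601815 + 2.58444·0.951057) = 590 → T_L = 192.825 ≈ 192.8 N.
Then T_R = 2.58444 × 192.825 = 498.3 N.

T_L = 192.8 N, T_R = 498.3 N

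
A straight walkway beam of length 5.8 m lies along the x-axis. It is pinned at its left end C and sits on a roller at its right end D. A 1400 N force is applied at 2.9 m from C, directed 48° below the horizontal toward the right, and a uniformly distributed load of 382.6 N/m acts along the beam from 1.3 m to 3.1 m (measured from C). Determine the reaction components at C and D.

C_x = -936.8 N, C_y = 947.7 N, D_y = 781.4 N

Resultant of the distributed load: 382.6 × 1.8 = 688.68 N at 2.2 m from C.
Taking moments about C: D_y·5.8 − 1400·sin48°·2.9 − (382.6·1.8)·2.2 = 0 → D_y = 4532.26/5.8 = 781.424 ≈ 781.4 N.
ΣF_y = 0: C_y + 781.424 − 1400·sin48° − 382.6·1.8 = 0 → C_y = 947.7 N.
ΣF_x = 0: C_x + 1400·cos48° = 0 → C_x = -936.8 N.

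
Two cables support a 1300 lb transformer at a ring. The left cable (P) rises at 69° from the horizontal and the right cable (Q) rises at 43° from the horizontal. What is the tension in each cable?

ΣF_x = 0: −T_P·cos69° + T_Q·cos43° = 0 → T_Q = 0.490006·T_P.
ΣF_y = 0: T_P·sin69° + T_Q·sin43° = 1300.
Substitute: T_P·(0.93358 + 0.490006·0.681998) = 1300 → T_P = 1025.43 ≈ 1025 lb.
Then T_Q = 0.490006 × 1025.43 = 502.5 lb.

T_P = 1025 lb, T_Q = 502.5 lb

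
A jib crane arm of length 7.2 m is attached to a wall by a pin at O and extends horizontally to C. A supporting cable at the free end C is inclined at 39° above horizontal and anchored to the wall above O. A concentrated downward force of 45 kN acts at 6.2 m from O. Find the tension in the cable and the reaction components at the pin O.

T = 61.57 kN, O_x = 47.85 kN, O_y = 6.250 kN

ΣM about O: T·sin39°·7.2 − 45·6.2 = 0 → T = 279/(7.2·0.62932) = 61.5744 ≈ 61.57 kN.
ΣF_x = 0: O_x − T·cos39° = 0 → O_x = 61.5744 × 0.777146 = 47.85 kN.
ΣF_y = 0: O_y + T·sin39° − 45 = 0 → O_y = 45 − 61.5744 × 0.62932 = 6.250 kN.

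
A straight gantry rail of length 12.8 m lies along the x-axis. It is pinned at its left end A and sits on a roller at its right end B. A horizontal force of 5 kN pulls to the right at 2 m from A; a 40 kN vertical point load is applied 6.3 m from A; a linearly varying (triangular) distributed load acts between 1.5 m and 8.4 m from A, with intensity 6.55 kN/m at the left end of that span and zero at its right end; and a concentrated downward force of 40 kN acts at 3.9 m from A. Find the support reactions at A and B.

A_x = -5.000 kN, A_y = 64.01 kN, B_y = 38.58 kN

Resultant of the triangular load: ½ × 6.55 × 6.9 = 22.5975 kN, acting at 3.8 m from A (one-third of the span from the peak).
Taking moments about A: B_y·12.8 − 40·6.3 − (½·6.55·6.9)·3.8 − 40·3.9 = 0 → B_y = 493.8705/12.8 = 38.5836 ≈ 38.58 kN.
ΣF_y = 0: A_y + 38.5836 − 40 − ½·6.55·6.9 − 40 = 0 → A_y = 64.01 kN.
ΣF_x = 0: A_x + 5 = 0 → A_x = -5.000 kN.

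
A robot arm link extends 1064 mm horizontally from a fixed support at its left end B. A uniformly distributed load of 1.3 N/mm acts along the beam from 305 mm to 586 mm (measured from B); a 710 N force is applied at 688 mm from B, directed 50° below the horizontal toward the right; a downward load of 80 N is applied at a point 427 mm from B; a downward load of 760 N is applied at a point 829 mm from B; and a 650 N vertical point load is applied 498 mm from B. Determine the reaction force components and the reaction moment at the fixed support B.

B_x = -456.4 N, B_y = 2399 N, M_B = 1525000 N·mm

Resultant of the distributed load: 1.3 × 281 = 365.3 N at 445.5 mm from B.
ΣF_x = 0: B_x + 710·cos50° = 0 → B_x = -456.4 N.
ΣF_y = 0: B_y − 1.3·281 − 710·sin50° − 80 − 760 − 650 = 0 → B_y = 2399 N.
ΣM about B: M_B − (1.3·281)·445.5 − 710·sin50°·688 − 80·427 − 760·829 − 650·498 = 0 → M_B = 1525000 N·mm.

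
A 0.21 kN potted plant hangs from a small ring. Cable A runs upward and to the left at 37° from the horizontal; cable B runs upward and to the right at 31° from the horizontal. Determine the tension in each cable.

T_A = 0.1941 kN, T_B = 0.1809 kN

ΣF_x = 0: −T_A·cos37° + T_B·cos31° = 0 → T_B = 0.931715·T_A.
ΣF_y = 0: T_A·sin37° + T_B·sin31° = 0.21.
Substitute: T_A·(0.601815 + 0.931715·0.515038) = 0.21 → T_A = 0.194142 ≈ 0.1941 kN.
Then T_B = 0.931715 × 0.194142 = 0.1809 kN.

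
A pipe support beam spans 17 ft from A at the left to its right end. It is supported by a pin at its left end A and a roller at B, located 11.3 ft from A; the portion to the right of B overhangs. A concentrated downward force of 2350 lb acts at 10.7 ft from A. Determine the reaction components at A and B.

A_x = 0, A_y = 124.8 lb, B_y = 2225 lb

Taking moments about A: B_y·11.3 − 2350·10.7 = 0 → B_y = 25145/11.3 = 2225.22 ≈ 2225 lb.
ΣF_y = 0: A_y + 2225.22 − 2350 = 0 → A_y = 124.8 lb.
ΣF_x = 0: no horizontal applied forces, so A_x = 0.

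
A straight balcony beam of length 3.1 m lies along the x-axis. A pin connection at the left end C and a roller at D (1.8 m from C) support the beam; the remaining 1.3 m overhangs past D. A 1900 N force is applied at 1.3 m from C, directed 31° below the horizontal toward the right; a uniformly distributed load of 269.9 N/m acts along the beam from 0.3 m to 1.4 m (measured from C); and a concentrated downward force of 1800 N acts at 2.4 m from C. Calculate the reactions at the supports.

C_x = -1629 N, C_y = -171.5 N, D_y = 3247 N

Resultant of the distributed load: 269.9 × 1.1 = 296.89 N at 0.85 m from C.
ΣM about C: D_y·1.8 − 1900·sin31°·1.3 − (269.9·1.1)·0.85 − 1800·2.4 = 0 → D_y = 5844.5/1.8 = 3246.94 ≈ 3247 N.
ΣF_y = 0: C_y + 3246.94 − 1900·sin31° − 269.9·1.1 − 1800 = 0 → C_y = -171.5 N.
ΣF_x = 0: C_x + 1900·cos31° = 0 → C_x = -1629 N.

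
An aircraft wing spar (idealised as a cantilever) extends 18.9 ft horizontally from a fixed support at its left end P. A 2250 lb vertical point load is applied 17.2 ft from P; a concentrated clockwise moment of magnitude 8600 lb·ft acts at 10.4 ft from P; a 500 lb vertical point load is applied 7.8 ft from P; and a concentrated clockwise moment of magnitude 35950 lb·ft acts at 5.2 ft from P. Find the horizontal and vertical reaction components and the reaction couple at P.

ΣF_x = 0: P_x = 0.
ΣF_y = 0: P_y − 2250 − 500 = 0 → P_y = 2750 lb.
ΣM about P: M_P − 2250·17.2 − 8600 − 500·7.8 − 35950 = 0 → M_P = 87150 lb·ft.

P_x = 0, P_y = 2750 lb, M_P = 87150 lb·ft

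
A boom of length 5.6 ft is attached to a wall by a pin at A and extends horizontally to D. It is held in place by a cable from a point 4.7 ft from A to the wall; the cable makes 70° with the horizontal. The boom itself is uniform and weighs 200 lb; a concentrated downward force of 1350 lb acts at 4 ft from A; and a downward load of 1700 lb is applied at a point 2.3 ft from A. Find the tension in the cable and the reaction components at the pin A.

T = 2235 lb, A_x = 764.3 lb, A_y = 1150 lb

ΣM about A: T·sin70°·4.7 − 200·2.8 − 1350·4 − 1700·2.3 = 0 → T = 9870/(4.7·0.939693) = 2234.77 ≈ 2235 lb.
ΣF_x = 0: A_x − T·cos70° = 0 → A_x = 2234.77 × 0.34202 = 764.3 lb.
ΣF_y = 0: A_y + T·sin70° − 200 − 1350 − 1700 = 0 → A_y = 3250 − 2234.77 × 0.939693 = 1150 lb.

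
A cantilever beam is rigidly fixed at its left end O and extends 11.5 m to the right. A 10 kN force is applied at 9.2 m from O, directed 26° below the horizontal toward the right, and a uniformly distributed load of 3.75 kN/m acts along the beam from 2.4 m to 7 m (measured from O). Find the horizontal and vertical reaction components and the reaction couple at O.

Resultant of the distributed load: 3.75 × 4.6 = 17.25 kN at 4.7 m from O.
ΣF_x = 0: O_x + 10·cos26° = 0 → O_x = -8.988 kN.
ΣF_y = 0: O_y − 10·sin26° − 3.75·4.6 = 0 → O_y = 21.63 kN.
ΣM about O: M_O − 10·sin26°·9.2 − (3.75·4.6)·4.7 = 0 → M_O = 121.4 kN·m.

O_x = -8.988 kN, O_y = 21.63 kN, M_O = 121.4 kN·m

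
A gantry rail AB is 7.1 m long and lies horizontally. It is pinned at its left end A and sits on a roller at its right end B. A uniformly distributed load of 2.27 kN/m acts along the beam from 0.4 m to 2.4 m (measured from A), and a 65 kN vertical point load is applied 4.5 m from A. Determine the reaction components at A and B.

A_x = 0, A_y = 27.45 kN, B_y = 42.09 kN

Resultant of the distributed load: 2.27 × 2 = 4.54 kN at 1.4 m from A.
ΣM about A: B_y·7.1 − (2.27·2)·1.4 − 65·4.5 = 0 → B_y = 298.856/7.1 = 42.0924 ≈ 42.09 kN.
ΣF_y = 0: A_y + 42.0924 − 2.27·2 − 65 = 0 → A_y = 27.45 kN.
ΣF_x = 0: no horizontal applied forces, so A_x = 0.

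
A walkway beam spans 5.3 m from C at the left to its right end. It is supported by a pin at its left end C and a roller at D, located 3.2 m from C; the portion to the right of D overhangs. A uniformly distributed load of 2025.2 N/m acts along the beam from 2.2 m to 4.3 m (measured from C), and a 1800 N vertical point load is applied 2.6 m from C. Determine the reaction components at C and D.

C_x = 0, C_y = 271.0 N, D_y = 5782 N

Resultant of the distributed load: 2025.2 × 2.1 = 4252.92 N at 3.25 m from C.
Taking moments about C: D_y·3.2 − (2025.2·2.1)·3.25 − 1800·2.6 = 0 → D_y = 18501.99/3.2 = 5781.87 ≈ 5782 N.
ΣF_y = 0: C_y + 5781.87 − 2025.2·2.1 − 1800 = 0 → C_y = 271.0 N.
ΣF_x = 0: no horizontal applied forces, so C_x = 0.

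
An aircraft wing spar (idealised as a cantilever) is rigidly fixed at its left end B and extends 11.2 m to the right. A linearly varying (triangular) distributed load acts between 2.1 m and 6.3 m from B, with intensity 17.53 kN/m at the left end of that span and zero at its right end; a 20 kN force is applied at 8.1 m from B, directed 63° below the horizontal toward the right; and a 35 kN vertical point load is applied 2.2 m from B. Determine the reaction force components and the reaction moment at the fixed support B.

B_x = -9.080 kN, B_y = 89.63 kN, M_B = 350.2 kN·m

Resultant of the triangular load: ½ × 17.53 × 4.2 = 36.813 kN, acting at 3.5 m from B (one-third of the span from the peak).
ΣF_x = 0: B_x + 20·cos63° = 0 → B_x = -9.080 kN.
ΣF_y = 0: B_y − ½·17.53·4.2 − 20·sin63° − 35 = 0 → B_y = 89.63 kN.
ΣM about B: M_B − (½·17.53·4.2)·3.5 − 20·sin63°·8.1 − 35·2.2 = 0 → M_B = 350.2 kN·m.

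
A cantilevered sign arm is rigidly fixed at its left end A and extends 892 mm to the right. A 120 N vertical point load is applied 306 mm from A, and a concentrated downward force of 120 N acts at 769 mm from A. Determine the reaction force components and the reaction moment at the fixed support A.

A_x = 0, A_y = 240.0 N, M_A = 129000 N·mm

ΣF_x = 0: A_x = 0.
ΣF_y = 0: A_y − 120 − 120 = 0 → A_y = 240.0 N.
ΣM about A: M_A − 120·306 − 120·769 = 0 → M_A = 129000 N·mm.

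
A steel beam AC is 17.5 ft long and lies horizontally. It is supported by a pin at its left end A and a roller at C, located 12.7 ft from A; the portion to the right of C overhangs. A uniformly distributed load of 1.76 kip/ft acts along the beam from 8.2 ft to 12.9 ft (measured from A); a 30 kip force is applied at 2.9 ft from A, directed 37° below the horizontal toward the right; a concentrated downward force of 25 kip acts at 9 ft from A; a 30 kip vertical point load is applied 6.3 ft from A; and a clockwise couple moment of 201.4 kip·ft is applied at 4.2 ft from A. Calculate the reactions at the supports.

A_x = -23.96 kip, A_y = 21.88 kip, C_y = 59.45 kip

Resultant of the distributed load: 1.76 × 4.7 = 8.272 kip at 10.55 ft from A.
Moments about A: C_y·12.7 − (1.76·4.7)·10.55 − 30·sin37°·2.9 − 25·9 − 30·6.3 − 201.4 = 0 → C_y = 755.028/12.7 = 59.451 ≈ 59.45 kip.
ΣF_y = 0: A_y + 59.451 − 1.76·4.7 − 30·sin37° − 25 − 30 = 0 → A_y = 21.88 kip.
ΣF_x = 0: A_x + 30·cos37° = 0 → A_x = -23.96 kip.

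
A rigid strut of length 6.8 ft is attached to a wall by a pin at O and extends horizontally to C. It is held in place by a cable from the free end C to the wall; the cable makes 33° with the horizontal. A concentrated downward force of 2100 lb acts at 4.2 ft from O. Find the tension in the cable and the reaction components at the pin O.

ΣM about O: T·sin33°·6.8 − 2100·4.2 = 0 → T = 8820/(6.8·0.544639) = 2381.5 ≈ 2382 lb.
ΣF_x = 0: O_x − T·cos33° = 0 → O_x = 2381.5 × 0.838671 = 1997 lb.
ΣF_y = 0: O_y + T·sin33° − 2100 = 0 → O_y = 2100 − 2381.5 × 0.544639 = 802.9 lb.

T = 2382 lb, O_x = 1997 lb, O_y = 802.9 lb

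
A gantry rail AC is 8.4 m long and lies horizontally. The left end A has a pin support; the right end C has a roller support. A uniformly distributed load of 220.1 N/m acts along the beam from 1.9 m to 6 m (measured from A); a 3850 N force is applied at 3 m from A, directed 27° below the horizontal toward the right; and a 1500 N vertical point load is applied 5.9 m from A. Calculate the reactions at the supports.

Resultant of the distributed load: 220.1 × 4.1 = 902.41 N at 3.95 m from A.
Moments about A: C_y·8.4 − (220.1·4.1)·3.95 − 3850·sin27°·3 − 1500·5.9 = 0 → C_y = 17658.1/8.4 = 2102.15 ≈ 2102 N.
ΣF_y = 0: A_y + 2102.15 − 220.1·4.1 − 3850·sin27° − 1500 = 0 → A_y = 2048 N.
ΣF_x = 0: A_x + 3850·cos27° = 0 → A_x = -3430 N.

A_x = -3430 N, A_y = 2048 N, C_y = 2102 N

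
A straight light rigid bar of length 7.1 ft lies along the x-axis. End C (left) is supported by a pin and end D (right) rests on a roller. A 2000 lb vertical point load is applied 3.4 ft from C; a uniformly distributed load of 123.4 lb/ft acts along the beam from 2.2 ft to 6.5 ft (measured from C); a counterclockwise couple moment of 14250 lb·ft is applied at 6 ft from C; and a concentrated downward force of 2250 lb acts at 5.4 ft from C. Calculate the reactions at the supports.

C_x = 0, C_y = 3794 lb, D_y = 987.1 lb

Resultant of the distributed load: 123.4 × 4.3 = 530.62 lb at 4.35 ft from C.
ΣM about C: D_y·7.1 − 2000·3.4 − (123.4·4.3)·4.35 + 14250 − 2250·5.4 = 0 → D_y = 7008.197/7.1 = 987.07 ≈ 987.1 lb.
ΣF_y = 0: C_y + 987.07 − 2000 − 123.4·4.3 − 2250 = 0 → C_y = 3794 lb.
ΣF_x = 0: no horizontal applied forces, so C_x = 0.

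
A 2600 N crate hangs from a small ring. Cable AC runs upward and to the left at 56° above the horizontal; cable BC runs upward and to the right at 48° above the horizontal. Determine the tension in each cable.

ΣF_x = 0: −T_AC·cos56° + T_BC·cos48° = 0 → T_BC = 0.835701·T_AC.
ΣF_y = 0: T_AC·sin56° + T_BC·sin48° = 2600.
Substitute: T_AC·(0.829038 + 0.835701·0.743145) = 2600 → T_AC = 1793 N.
Then T_BC = 0.835701 × 1793 = 1498 N.

T_AC = 1793 N, T_BC = 1498 N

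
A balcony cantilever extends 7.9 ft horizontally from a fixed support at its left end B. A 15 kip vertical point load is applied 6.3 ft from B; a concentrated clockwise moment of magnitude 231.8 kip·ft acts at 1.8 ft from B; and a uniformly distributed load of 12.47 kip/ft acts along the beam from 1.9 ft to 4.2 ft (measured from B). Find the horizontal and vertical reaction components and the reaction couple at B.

B_x = 0, B_y = 43.68 kip, M_B = 413.8 kip·ft

Resultant of the distributed load: 12.47 × 2.3 = 28.681 kip at 3.05 ft from B.
ΣF_x = 0: B_x = 0.
ΣF_y = 0: B_y − 15 − 12.47·2.3 = 0 → B_y = 43.68 kip.
ΣM about B: M_B − 15·6.3 − 231.8 − (12.47·2.3)·3.05 = 0 → M_B = 413.8 kip·ft.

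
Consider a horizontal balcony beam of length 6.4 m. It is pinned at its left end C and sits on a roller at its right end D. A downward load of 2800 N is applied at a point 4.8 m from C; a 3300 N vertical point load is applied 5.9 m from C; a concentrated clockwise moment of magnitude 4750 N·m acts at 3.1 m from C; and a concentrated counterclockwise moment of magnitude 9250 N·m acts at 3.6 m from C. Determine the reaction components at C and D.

ΣM about C: D_y·6.4 − 2800·4.8 − 3300·5.9 − 4750 + 9250 = 0 → D_y = 28410/6.4 = 4439.06 ≈ 4439 N.
ΣF_y = 0: C_y + 4439.06 − 2800 − 3300 = 0 → C_y = 1661 N.
ΣF_x = 0: no horizontal applied forces, so C_x = 0.

C_x = 0, C_y = 1661 N, D_y = 4439 N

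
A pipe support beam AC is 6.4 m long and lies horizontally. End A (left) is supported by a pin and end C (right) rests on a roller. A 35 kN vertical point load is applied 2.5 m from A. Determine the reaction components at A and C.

Moments about A: C_y·6.4 − 35·2.5 = 0 → C_y = 87.5/6.4 = 13.6719 ≈ 13.67 kN.
ΣF_y = 0: A_y + 13.6719 − 35 = 0 → A_y = 21.33 kN.
ΣF_x = 0: no horizontal applied forces, so A_x = 0.

A_x = 0, A_y = 21.33 kN, C_y = 13.67 kN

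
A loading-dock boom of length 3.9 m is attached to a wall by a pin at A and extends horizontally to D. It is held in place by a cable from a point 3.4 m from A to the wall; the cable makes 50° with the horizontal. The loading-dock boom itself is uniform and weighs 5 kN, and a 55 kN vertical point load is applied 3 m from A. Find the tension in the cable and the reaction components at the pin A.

T = 67.09 kN, A_x = 43.13 kN, A_y = 8.603 kN

ΣM about A: T·sin50°·3.4 − 5·1.95 − 55·3 = 0 → T = 174.75/(3.4·0.766044) = 67.0941 ≈ 67.09 kN.
ΣF_x = 0: A_x − T·cos50° = 0 → A_x = 67.0941 × 0.642788 = 43.13 kN.
ΣF_y = 0: A_y + T·sin50° − 5 − 55 = 0 → A_y = 60 − 67.0941 × 0.766044 = 8.603 kN.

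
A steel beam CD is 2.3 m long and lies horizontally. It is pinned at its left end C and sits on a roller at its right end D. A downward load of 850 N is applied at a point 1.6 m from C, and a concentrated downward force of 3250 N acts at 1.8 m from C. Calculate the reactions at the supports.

ΣM about C: D_y·2.3 − 850·1.6 − 3250·1.8 = 0 → D_y = 7210/2.3 = 3134.78 ≈ 3135 N.
ΣF_y = 0: C_y + 3134.78 − 850 − 3250 = 0 → C_y = 965.2 N.
ΣF_x = 0: no horizontal applied forces, so C_x = 0.

C_x = 0, C_y = 965.2 N, D_y = 3135 N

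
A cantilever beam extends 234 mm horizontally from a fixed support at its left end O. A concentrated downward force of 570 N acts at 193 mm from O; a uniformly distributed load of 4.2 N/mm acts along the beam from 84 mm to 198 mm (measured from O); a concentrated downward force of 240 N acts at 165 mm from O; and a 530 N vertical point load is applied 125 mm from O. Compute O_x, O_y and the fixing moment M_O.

O_x = 0, O_y = 1819 N, M_O = 283400 N·mm

Resultant of the distributed load: 4.2 × 114 = 478.8 N at 141 mm from O.
ΣF_x = 0: O_x = 0.
ΣF_y = 0: O_y − 570 − 4.2·114 − 240 − 530 = 0 → O_y = 1819 N.
ΣM about O: M_O − 570·193 − (4.2·114)·141 − 240·165 − 530·125 = 0 → M_O = 283400 N·mm.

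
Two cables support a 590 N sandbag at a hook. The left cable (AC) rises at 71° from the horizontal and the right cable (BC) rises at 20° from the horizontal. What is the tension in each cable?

T_AC = 554.5 N, T_BC = 192.1 N

ΣF_x = 0: −T_AC·cos71° + T_BC·cos20° = 0 → T_BC = 0.346462·T_AC.
ΣF_y = 0: T_AC·sin71° + T_BC·sin20° = 590.
Substitute: T_AC·(0.945519 + 0.346462·0.34202) = 590 → T_AC = 554.503 ≈ 554.5 N.
Then T_BC = 0.346462 × 554.503 = 192.1 N.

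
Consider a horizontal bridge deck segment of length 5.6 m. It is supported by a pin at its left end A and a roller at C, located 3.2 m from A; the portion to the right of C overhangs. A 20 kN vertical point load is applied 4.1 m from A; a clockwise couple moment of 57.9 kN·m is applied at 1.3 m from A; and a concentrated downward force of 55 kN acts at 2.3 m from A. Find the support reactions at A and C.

A_x = 0, A_y = -8.250 kN, C_y = 83.25 kN

Taking moments about A: C_y·3.2 − 20·4.1 − 57.9 − 55·2.3 = 0 → C_y = 266.4/3.2 = 83.25 kN.
ΣF_y = 0: A_y + 83.25 − 20 − 55 = 0 → A_y = -8.250 kN.
ΣF_x = 0: no horizontal applied forces, so A_x = 0.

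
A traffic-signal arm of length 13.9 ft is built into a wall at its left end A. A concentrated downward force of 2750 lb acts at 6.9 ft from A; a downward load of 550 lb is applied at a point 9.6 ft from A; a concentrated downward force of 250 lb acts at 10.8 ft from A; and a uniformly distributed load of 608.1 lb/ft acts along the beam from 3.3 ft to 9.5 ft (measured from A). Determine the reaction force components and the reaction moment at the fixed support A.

A_x = 0, A_y = 7320 lb, M_A = 51080 lb·ft

Resultant of the distributed load: 608.1 × 6.2 = 3770.22 lb at 6.4 ft from A.
ΣF_x = 0: A_x = 0.
ΣF_y = 0: A_y − 2750 − 550 − 250 − 608.1·6.2 = 0 → A_y = 7320 lb.
ΣM about A: M_A − 2750·6.9 − 550·9.6 − 250·10.8 − (608.1·6.2)·6.4 = 0 → M_A = 51080 lb·ft.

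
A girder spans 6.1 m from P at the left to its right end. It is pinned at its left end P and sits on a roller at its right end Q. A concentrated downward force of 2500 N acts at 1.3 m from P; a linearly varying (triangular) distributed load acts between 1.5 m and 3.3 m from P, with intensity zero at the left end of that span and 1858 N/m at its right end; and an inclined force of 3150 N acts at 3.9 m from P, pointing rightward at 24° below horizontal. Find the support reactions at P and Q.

Resultant of the triangular load: ½ × 1858 × 1.8 = 1672.2 N, acting at 2.7 m from P (one-third of the span from the peak).
Taking moments about P: Q_y·6.1 − 2500·1.3 − (½·1858·1.8)·2.7 − 3150·sin24°·3.9 = 0 → Q_y = 12761.7/6.1 = 2092.08 ≈ 2092 N.
ΣF_y = 0: P_y + 2092.08 − 2500 − ½·1858·1.8 − 3150·sin24° = 0 → P_y = 3361 N.
ΣF_x = 0: P_x + 3150·cos24° = 0 → P_x = -2878 N.

P_x = -2878 N, P_y = 3361 N, Q_y = 2092 N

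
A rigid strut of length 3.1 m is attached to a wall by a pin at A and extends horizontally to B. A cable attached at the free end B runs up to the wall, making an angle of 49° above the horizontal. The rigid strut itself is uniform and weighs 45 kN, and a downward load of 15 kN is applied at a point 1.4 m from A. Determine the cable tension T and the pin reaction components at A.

T = 38.79 kN, A_x = 25.45 kN, A_y = 30.73 kN

ΣM about A: T·sin49°·3.1 − 45·1.55 − 15·1.4 = 0 → T = 90.75/(3.1·0.75471) = 38.7887 ≈ 38.79 kN.
ΣF_x = 0: A_x − T·cos49° = 0 → A_x = 38.7887 × 0.656059 = 25.45 kN.
ΣF_y = 0: A_y + T·sin49° − 45 − 15 = 0 → A_y = 60 − 38.7887 × 0.75471 = 30.73 kN.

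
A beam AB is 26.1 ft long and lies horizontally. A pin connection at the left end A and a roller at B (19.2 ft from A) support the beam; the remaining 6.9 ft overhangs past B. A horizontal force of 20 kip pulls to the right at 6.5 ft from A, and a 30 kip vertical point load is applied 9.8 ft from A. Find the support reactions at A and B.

Moments about A: B_y·19.2 − 30·9.8 = 0 → B_y = 294/19.2 = 15.3125 ≈ 15.31 kip.
ΣF_y = 0: A_y + 15.3125 − 30 = 0 → A_y = 14.69 kip.
ΣF_x = 0: A_x + 20 = 0 → A_x = -20.00 kip.

A_x = -20.00 kip, A_y = 14.69 kip, B_y = 15.31 kip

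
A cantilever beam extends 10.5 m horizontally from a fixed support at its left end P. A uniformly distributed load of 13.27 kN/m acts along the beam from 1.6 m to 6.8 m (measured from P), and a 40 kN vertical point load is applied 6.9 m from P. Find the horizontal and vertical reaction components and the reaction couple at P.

P_x = 0, P_y = 109.0 kN, M_P = 565.8 kN·m

Resultant of the distributed load: 13.27 × 5.2 = 69.004 kN at 4.2 m from P.
ΣF_x = 0: P_x = 0.
ΣF_y = 0: P_y − 13.27·5.2 − 40 = 0 → P_y = 109.0 kN.
ΣM about P: M_P − (13.27·5.2)·4.2 − 40·6.9 = 0 → M_P = 565.8 kN·m.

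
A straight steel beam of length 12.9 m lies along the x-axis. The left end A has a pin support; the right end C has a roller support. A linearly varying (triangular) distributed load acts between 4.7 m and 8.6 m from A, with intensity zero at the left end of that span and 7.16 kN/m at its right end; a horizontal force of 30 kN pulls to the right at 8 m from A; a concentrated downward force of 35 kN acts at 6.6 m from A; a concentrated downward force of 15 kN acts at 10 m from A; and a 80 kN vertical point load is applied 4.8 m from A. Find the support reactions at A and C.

A_x = -30.00 kN, A_y = 76.76 kN, C_y = 67.20 kN

Resultant of the triangular load: ½ × 7.16 × 3.9 = 13.962 kN, acting at 7.3 m from A (one-third of the span from the peak).
ΣM about A: C_y·12.9 − (½·7.16·3.9)·7.3 − 35·6.6 − 15·10 − 80·4.8 = 0 → C_y = 866.9226/12.9 = 67.2033 ≈ 67.20 kN.
ΣF_y = 0: A_y + 67.2033 − ½·7.16·3.9 − 35 − 15 − 80 = 0 → A_y = 76.76 kN.
ΣF_x = 0: A_x + 30 = 0 → A_x = -30.00 kN.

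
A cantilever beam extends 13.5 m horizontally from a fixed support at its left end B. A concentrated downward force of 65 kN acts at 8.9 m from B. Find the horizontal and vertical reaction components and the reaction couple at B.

B_x = 0, B_y = 65.00 kN, M_B = 578.5 kN·m

ΣF_x = 0: B_x = 0.
ΣF_y = 0: B_y − 65 = 0 → B_y = 65.00 kN.
ΣM about B: M_B − 65·8.9 = 0 → M_B = 578.5 kN·m.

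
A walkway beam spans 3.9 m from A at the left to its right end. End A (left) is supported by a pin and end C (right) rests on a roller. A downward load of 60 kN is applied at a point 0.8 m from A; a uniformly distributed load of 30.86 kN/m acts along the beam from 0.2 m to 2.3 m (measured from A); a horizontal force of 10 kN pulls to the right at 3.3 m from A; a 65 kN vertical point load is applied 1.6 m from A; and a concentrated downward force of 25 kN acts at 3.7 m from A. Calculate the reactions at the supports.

A_x = -10.00 kN, A_y = 131.3 kN, C_y = 83.46 kN

Resultant of the distributed load: 30.86 × 2.1 = 64.806 kN at 1.25 m from A.
ΣM about A: C_y·3.9 − 60·0.8 − (30.86·2.1)·1.25 − 65·1.6 − 25·3.7 = 0 → C_y = 325.5075/3.9 = 83.4635 ≈ 83.46 kN.
ΣF_y = 0: A_y + 83.4635 − 60 − 30.86·2.1 − 65 − 25 = 0 → A_y = 131.3 kN.
ΣF_x = 0: A_x + 10 = 0 → A_x = -10.00 kN.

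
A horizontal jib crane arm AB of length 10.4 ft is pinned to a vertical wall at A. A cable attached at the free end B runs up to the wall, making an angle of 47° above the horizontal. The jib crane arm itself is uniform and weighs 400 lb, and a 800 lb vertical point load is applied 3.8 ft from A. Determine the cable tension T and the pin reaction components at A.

T = 673.1 lb, A_x = 459.1 lb, A_y = 707.7 lb

ΣM about A: T·sin47°·10.4 − 400·5.2 − 800·3.8 = 0 → T = 5120/(10.4·0.731354) = 673.146 ≈ 673.1 lb.
ΣF_x = 0: A_x − T·cos47° = 0 → A_x = 673.146 × 0.681998 = 459.1 lb.
ΣF_y = 0: A_y + T·sin47° − 400 − 800 = 0 → A_y = 1200 − 673.146 × 0.731354 = 707.7 lb.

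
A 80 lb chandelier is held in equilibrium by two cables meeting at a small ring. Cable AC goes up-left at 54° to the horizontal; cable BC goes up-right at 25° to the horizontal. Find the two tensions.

T_AC = 73.86 lb, T_BC = 47.90 lb

ΣF_x = 0: −T_AC·cos54° + T_BC·cos25° = 0 → T_BC = 0.648549·T_AC.
ΣF_y = 0: T_AC·sin54° + T_BC·sin25° = 80.
Substitute: T_AC·(0.809017 + 0.648549·0.422618) = 80 → T_AC = 73.8617 ≈ 73.86 lb.
Then T_BC = 0.648549 × 73.8617 = 47.90 lb.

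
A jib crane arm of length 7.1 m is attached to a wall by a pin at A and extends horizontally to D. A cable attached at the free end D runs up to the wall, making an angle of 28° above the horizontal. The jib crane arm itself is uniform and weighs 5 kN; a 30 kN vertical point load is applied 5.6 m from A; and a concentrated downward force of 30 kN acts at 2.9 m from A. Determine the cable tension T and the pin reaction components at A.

T = 81.83 kN, A_x = 72.25 kN, A_y = 26.58 kN

ΣM about A: T·sin28°·7.1 − 5·3.55 − 30·5.6 − 30·2.9 = 0 → T = 272.75/(7.1·0.469472) = 81.827 ≈ 81.83 kN.
ΣF_x = 0: A_x − T·cos28° = 0 → A_x = 81.827 × 0.882948 = 72.25 kN.
ΣF_y = 0: A_y + T·sin28° − 5 − 30 − 30 = 0 → A_y = 65 − 81.827 × 0.469472 = 26.58 kN.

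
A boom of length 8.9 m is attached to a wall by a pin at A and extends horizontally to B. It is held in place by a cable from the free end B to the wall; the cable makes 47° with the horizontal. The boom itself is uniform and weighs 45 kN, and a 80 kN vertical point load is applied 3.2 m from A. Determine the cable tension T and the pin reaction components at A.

ΣM about A: T·sin47°·8.9 − 45·4.45 − 80·3.2 = 0 → T = 456.25/(8.9·0.731354) = 70.0947 ≈ 70.09 kN.
ΣF_x = 0: A_x − T·cos47° = 0 → A_x = 70.0947 × 0.681998 = 47.80 kN.
ΣF_y = 0: A_y + T·sin47° − 45 − 80 = 0 → A_y = 125 − 70.0947 × 0.731354 = 73.74 kN.

T = 70.09 kN, A_x = 47.80 kN, A_y = 73.74 kN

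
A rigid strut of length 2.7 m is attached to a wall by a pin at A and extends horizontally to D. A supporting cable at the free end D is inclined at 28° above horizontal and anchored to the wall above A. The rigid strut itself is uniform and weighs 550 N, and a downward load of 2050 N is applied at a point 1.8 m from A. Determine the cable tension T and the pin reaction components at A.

ΣM about A: T·sin28°·2.7 − 550·1.35 − 2050·1.8 = 0 → T = 4432.5/(2.7·0.469472) = 3496.84 ≈ 3497 N.
ΣF_x = 0: A_x − T·cos28° = 0 → A_x = 3496.84 × 0.882948 = 3088 N.
ΣF_y = 0: A_y + T·sin28° − 550 − 2050 = 0 → A_y = 2600 − 3496.84 × 0.469472 = 958.3 N.

T = 3497 N, A_x = 3088 N, A_y = 958.3 N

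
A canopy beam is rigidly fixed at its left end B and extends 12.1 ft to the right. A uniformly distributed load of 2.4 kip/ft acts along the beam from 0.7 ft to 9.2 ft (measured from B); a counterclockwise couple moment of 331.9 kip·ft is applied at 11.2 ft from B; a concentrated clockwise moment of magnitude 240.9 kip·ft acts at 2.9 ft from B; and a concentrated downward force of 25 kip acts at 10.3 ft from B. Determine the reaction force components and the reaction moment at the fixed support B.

Resultant of the distributed load: 2.4 × 8.5 = 20.4 kip at 4.95 ft from B.
ΣF_x = 0: B_x = 0.
ΣF_y = 0: B_y − 2.4·8.5 − 25 = 0 → B_y = 45.40 kip.
ΣM about B: M_B − (2.4·8.5)·4.95 + 331.9 − 240.9 − 25·10.3 = 0 → M_B = 267.5 kip·ft.

B_x = 0, B_y = 45.40 kip, M_B = 267.5 kip·ft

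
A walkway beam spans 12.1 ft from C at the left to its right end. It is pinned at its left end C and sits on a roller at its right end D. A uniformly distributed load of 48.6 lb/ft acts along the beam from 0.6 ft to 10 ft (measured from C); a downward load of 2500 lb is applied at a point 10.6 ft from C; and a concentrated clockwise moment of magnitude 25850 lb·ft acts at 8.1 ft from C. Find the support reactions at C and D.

Resultant of the distributed load: 48.6 × 9.4 = 456.84 lb at 5.3 ft from C.
Taking moments about C: D_y·12.1 − (48.6·9.4)·5.3 − 2500·10.6 − 25850 = 0 → D_y = 54771.252/12.1 = 4526.55 ≈ 4527 lb.
ΣF_y = 0: C_y + 4526.55 − 48.6·9.4 − 2500 = 0 → C_y = -1570 lb.
ΣF_x = 0: no horizontal applied forces, so C_x = 0.

C_x = 0, C_y = -1570 lb, D_y = 4527 lb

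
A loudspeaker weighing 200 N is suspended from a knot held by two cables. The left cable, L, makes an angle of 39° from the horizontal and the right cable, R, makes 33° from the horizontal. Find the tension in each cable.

ΣF_x = 0: −T_L·cos39° + T_R·cos33° = 0 → T_R = 0.92664·T_L.
ΣF_y = 0: T_L·sin39° + T_R·sin33° = 200.
Substitute: T_L·(0.62932 + 0.92664·0.544639) = 200 → T_L = 176.366 ≈ 176.4 N.
Then T_R = 0.92664 × 176.366 = 163.4 N.

T_L = 176.4 N, T_R = 163.4 N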